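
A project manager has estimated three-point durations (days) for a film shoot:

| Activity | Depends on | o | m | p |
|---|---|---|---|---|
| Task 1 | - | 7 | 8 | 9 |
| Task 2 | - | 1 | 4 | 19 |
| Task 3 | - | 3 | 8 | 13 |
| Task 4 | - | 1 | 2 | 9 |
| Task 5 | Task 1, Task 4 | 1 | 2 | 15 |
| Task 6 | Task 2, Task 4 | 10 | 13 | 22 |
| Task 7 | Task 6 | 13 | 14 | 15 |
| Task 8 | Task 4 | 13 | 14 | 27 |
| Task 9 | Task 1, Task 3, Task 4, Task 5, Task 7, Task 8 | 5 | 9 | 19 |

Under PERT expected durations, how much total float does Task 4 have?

3 days

te_Task 1 = (7 + 4·8 + 9)/6 = 48/6 = 8
te_Task 2 = (1 + 4·4 + 19)/6 = 36/6 = 6
te_Task 3 = (3 + 4·8 + 13)/6 = 48/6 = 8
te_Task 4 = (1 + 4·2 + 9)/6 = 18/6 = 3
te_Task 5 = (1 + 4·2 + 15)/6 = 24/6 = 4
te_Task 6 = (10 + 4·13 + 22)/6 = 84/6 = 14
te_Task 7 = (13 + 4·14 + 15)/6 = 84/6 = 14
te_Task 8 = (13 + 4·14 + 27)/6 = 96/6 = 16
te_Task 9 = (5 + 4·9 + 19)/6 = 60/6 = 10

Forward pass:
ES_Task 1 = 0; EF_Task 1 = 8
ES_Task 2 = 0; EF_Task 2 = 6
ES_Task 3 = 0; EF_Task 3 = 8
ES_Task 4 = 0; EF_Task 4 = 3
ES_Task 5 = max(EF_Task 1=8, EF_Task 4=3) = 8; EF_Task 5 = 8+4 = 12
ES_Task 6 = max(EF_Task 2=6, EF_Task 4=3) = 6; EF_Task 6 = 6+14 = 20
ES_Task 7 = 20; EF_Task 7 = 20+14 = 34
ES_Task 8 = 3; EF_Task 8 = 3+16 = 19
ES_Task 9 = max(EF_Task 1=8, EF_Task 3=8, EF_Task 4=3, EF_Task 5=12, EF_Task 7=34, EF_Task 8=19) = 34; EF_Task 9 = 34+10 = 44
Expected project duration μ = 44 days. Critical path: Task 2 → Task 6 → Task 7 → Task 9.

Backward pass:
LF_Task 9 = 44; LS_Task 9 = 44−10 = 34
LF_Task 8 = LS_Task 9 = 34; LS_Task 8 = 34−16 = 18
LF_Task 7 = LS_Task 9 = 34; LS_Task 7 = 34−14 = 20
LF_Task 6 = LS_Task 7 = 20; LS_Task 6 = 20−14 = 6
LF_Task 5 = LS_Task 9 = 34; LS_Task 5 = 34−4 = 30
LF_Task 4 = min(LS_Task 5=30, LS_Task 6=6, LS_Task 8=18, LS_Task 9=34) = 6; LS_Task 4 = 6−3 = 3
LF_Task 3 = LS_Task 9 = 34; LS_Task 3 = 34−8 = 26
LF_Task 2 = LS_Task 6 = 6; LS_Task 2 = 6−6 = 0
LF_Task 1 = min(LS_Task 5=30, LS_Task 9=34) = 30; LS_Task 1 = 30−8 = 22
Slack_Task 4 = LS_Task 4 − ES_Task 4 = 3 − 0 = 3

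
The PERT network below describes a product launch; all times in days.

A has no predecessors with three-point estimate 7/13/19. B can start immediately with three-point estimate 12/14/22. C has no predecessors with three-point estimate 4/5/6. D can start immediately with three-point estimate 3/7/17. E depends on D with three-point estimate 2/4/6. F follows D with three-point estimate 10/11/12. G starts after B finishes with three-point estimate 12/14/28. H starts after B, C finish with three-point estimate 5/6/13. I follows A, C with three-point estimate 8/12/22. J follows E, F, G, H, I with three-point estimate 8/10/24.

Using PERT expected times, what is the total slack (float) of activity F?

12 days

te_A = (7 + 4·13 + 19)/6 = 78/6 = 13
te_B = (12 + 4·14 + 22)/6 = 90/6 = 15
te_C = (4 + 4·5 + 6)/6 = 30/6 = 5
te_D = (3 + 4·7 + 17)/6 = 48/6 = 8
te_E = (2 + 4·4 + 6)/6 = 24/6 = 4
te_F = (10 + 4·11 + 12)/6 = 66/6 = 11
te_G = (12 + 4·14 + 28)/6 = 96/6 = 16
te_H = (5 + 4·6 + 13)/6 = 42/6 = 7
te_I = (8 + 4·12 + 22)/6 = 78/6 = 13
te_J = (8 + 4·10 + 24)/6 = 72/6 = 12

Forward pass:
ES_A = 0; EF_A = 13
ES_B = 0; EF_B = 15
ES_C = 0; EF_C = 5
ES_D = 0; EF_D = 8
ES_E = 8; EF_E = 8+4 = 12
ES_F = 8; EF_F = 8+11 = 19
ES_G = 15; EF_G = 15+16 = 31
ES_H = max(EF_B=15, EF_C=5) = 15; EF_H = 15+7 = 22
ES_I = max(EF_A=13, EF_C=5) = 13; EF_I = 13+13 = 26
ES_J = max(EF_E=12, EF_F=19, EF_G=31, EF_H=22, EF_I=26) = 31; EF_J = 31+12 = 43
Expected project duration μ = 43 days. Critical path: B → G → J.

Backward pass:
LF_J = 43; LS_J = 43−12 = 31
LF_I = LS_J = 31; LS_I = 31−13 = 18
LF_H = LS_J = 31; LS_H = 31−7 = 24
LF_G = LS_J = 31; LS_G = 31−16 = 15
LF_F = LS_J = 31; LS_F = 31−11 = 20
LF_E = LS_J = 31; LS_E = 31−4 = 27
LF_D = min(LS_E=27, LS_F=20) = 20; LS_D = 20−8 = 12
LF_C = min(LS_H=24, LS_I=18) = 18; LS_C = 18−5 = 13
LF_B = min(LS_G=15, LS_H=24) = 15; LS_B = 15−15 = 0
LF_A = LS_I = 18; LS_A = 18−13 = 5
Slack_F = LS_F − ES_F = 20 − 8 = 12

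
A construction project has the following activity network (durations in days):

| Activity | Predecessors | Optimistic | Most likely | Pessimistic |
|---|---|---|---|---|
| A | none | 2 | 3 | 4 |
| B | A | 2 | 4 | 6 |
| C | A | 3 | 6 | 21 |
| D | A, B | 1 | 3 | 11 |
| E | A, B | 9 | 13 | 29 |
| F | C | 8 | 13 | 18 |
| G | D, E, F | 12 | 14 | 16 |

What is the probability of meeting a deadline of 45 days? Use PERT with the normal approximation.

te_A = (2 + 4·3 + 4)/6 = 18/6 = 3; σ²_A = ((4−2)/6)² = 0.111
te_B = (2 + 4·4 + 6)/6 = 24/6 = 4; σ²_B = ((6−2)/6)² = 0.444
te_C = (3 + 4·6 + 21)/6 = 48/6 = 8; σ²_C = ((21−3)/6)² = 9.000
te_D = (1 + 4·3 + 11)/6 = 24/6 = 4; σ²_D = ((11−1)/6)² = 2.778
te_E = (9 + 4·13 + 29)/6 = 90/6 = 15; σ²_E = ((29−9)/6)² = 11.111
te_F = (8 + 4·13 + 18)/6 = 78/6 = 13; σ²_F = ((18−8)/6)² = 2.778
te_G = (12 + 4·14 + 16)/6 = 84/6 = 14; σ²_G = ((16−12)/6)² = 0.444

Forward pass:
ES_A = 0; EF_A = 3
ES_B = 3; EF_B = 3+4 = 7
ES_C = 3; EF_C = 3+8 = 11
ES_D = max(EF_A=3, EF_B=7) = 7; EF_D = 7+4 = 11
ES_E = max(EF_A=3, EF_B=7) = 7; EF_E = 7+15 = 22
ES_F = 11; EF_F = 11+13 = 24
ES_G = max(EF_D=11, EF_E=22, EF_F=24) = 24; EF_G = 24+14 = 38
Expected project duration μ = 38 days. Critical path: A → C → F → G.

Variance along critical path = 0.111 + 9.000 + 2.778 + 0.444 = 12.333; σ = √12.333 = 3.512 days.
Z = (45 − 38) / 3.512 = 1.993
P(T ≤ 45) = Φ(1.993) ≈ 0.977

0.977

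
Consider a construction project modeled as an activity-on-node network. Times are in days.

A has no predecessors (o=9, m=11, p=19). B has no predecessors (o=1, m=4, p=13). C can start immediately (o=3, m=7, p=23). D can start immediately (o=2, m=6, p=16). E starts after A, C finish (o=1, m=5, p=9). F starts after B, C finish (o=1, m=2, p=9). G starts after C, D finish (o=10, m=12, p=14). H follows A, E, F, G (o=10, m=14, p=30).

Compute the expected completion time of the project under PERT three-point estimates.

37 days

te_A = (9 + 4·11 + 19)/6 = 72/6 = 12
te_B = (1 + 4·4 + 13)/6 = 30/6 = 5
te_C = (3 + 4·7 + 23)/6 = 54/6 = 9
te_D = (2 + 4·6 + 16)/6 = 42/6 = 7
te_E = (1 + 4·5 + 9)/6 = 30/6 = 5
te_F = (1 + 4·2 + 9)/6 = 18/6 = 3
te_G = (10 + 4·12 + 14)/6 = 72/6 = 12
te_H = (10 + 4·14 + 30)/6 = 96/6 = 16

Forward pass:
ES_A = 0; EF_A = 12
ES_B = 0; EF_B = 5
ES_C = 0; EF_C = 9
ES_D = 0; EF_D = 7
ES_E = max(EF_A=12, EF_C=9) = 12; EF_E = 12+5 = 17
ES_F = max(EF_B=5, EF_C=9) = 9; EF_F = 9+3 = 12
ES_G = max(EF_C=9, EF_D=7) = 9; EF_G = 9+12 = 21
ES_H = max(EF_A=12, EF_E=17, EF_F=12, EF_G=21) = 21; EF_H = 21+16 = 37
Expected project duration μ = 37 days. Critical path: C → G → H.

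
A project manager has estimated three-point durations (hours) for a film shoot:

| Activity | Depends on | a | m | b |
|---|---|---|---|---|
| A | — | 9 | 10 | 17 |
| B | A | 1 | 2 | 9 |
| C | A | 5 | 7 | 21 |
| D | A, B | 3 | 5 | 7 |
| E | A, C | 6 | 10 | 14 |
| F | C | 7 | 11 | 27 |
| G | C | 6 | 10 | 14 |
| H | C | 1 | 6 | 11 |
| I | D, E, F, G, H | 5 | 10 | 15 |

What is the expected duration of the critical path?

te_A = (9 + 4·10 + 17)/6 = 66/6 = 11
te_B = (1 + 4·2 + 9)/6 = 18/6 = 3
te_C = (5 + 4·7 + 21)/6 = 54/6 = 9
te_D = (3 + 4·5 + 7)/6 = 30/6 = 5
te_E = (6 + 4·10 + 14)/6 = 60/6 = 10
te_F = (7 + 4·11 + 27)/6 = 78/6 = 13
te_G = (6 + 4·10 + 14)/6 = 60/6 = 10
te_H = (1 + 4·6 + 11)/6 = 36/6 = 6
te_I = (5 + 4·10 + 15)/6 = 60/6 = 10

Forward pass:
ES_A = 0; EF_A = 11
ES_B = 11; EF_B = 11+3 = 14
ES_C = 11; EF_C = 11+9 = 20
ES_D = max(EF_A=11, EF_B=14) = 14; EF_D = 14+5 = 19
ES_E = max(EF_A=11, EF_C=20) = 20; EF_E = 20+10 = 30
ES_F = 20; EF_F = 20+13 = 33
ES_G = 20; EF_G = 20+10 = 30
ES_H = 20; EF_H = 20+6 = 26
ES_I = max(EF_D=19, EF_E=30, EF_F=33, EF_G=30, EF_H=26) = 33; EF_I = 33+10 = 43
Expected project duration μ = 43 hours. Critical path: A → C → F → I.

43 hours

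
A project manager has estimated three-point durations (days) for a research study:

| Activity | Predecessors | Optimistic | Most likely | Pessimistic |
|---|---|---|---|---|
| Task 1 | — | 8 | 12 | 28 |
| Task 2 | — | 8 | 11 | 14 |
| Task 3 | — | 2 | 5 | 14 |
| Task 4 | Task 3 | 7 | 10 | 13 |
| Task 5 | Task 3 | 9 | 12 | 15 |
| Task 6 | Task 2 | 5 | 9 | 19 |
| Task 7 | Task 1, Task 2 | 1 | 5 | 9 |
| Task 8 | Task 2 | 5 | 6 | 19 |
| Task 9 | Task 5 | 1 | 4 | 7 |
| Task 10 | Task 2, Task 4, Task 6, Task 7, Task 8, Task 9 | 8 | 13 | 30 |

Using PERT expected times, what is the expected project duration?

37 days

te_Task 1 = (8 + 4·12 + 28)/6 = 84/6 = 14
te_Task 2 = (8 + 4·11 + 14)/6 = 66/6 = 11
te_Task 3 = (2 + 4·5 + 14)/6 = 36/6 = 6
te_Task 4 = (7 + 4·10 + 13)/6 = 60/6 = 10
te_Task 5 = (9 + 4·12 + 15)/6 = 72/6 = 12
te_Task 6 = (5 + 4·9 + 19)/6 = 60/6 = 10
te_Task 7 = (1 + 4·5 + 9)/6 = 30/6 = 5
te_Task 8 = (5 + 4·6 + 19)/6 = 48/6 = 8
te_Task 9 = (1 + 4·4 + 7)/6 = 24/6 = 4
te_Task 10 = (8 + 4·13 + 30)/6 = 90/6 = 15

Forward pass:
ES_Task 1 = 0; EF_Task 1 = 14
ES_Task 2 = 0; EF_Task 2 = 11
ES_Task 3 = 0; EF_Task 3 = 6
ES_Task 4 = 6; EF_Task 4 = 6+10 = 16
ES_Task 5 = 6; EF_Task 5 = 6+12 = 18
ES_Task 6 = 11; EF_Task 6 = 11+10 = 21
ES_Task 7 = max(EF_Task 1=14, EF_Task 2=11) = 14; EF_Task 7 = 14+5 = 19
ES_Task 8 = 11; EF_Task 8 = 11+8 = 19
ES_Task 9 = 18; EF_Task 9 = 18+4 = 22
ES_Task 10 = max(EF_Task 2=11, EF_Task 4=16, EF_Task 6=21, EF_Task 7=19, EF_Task 8=19, EF_Task 9=22) = 22; EF_Task 10 = 22+15 = 37
Expected project duration μ = 37 days. Critical path: Task 3 → Task 5 → Task 9 → Task 10.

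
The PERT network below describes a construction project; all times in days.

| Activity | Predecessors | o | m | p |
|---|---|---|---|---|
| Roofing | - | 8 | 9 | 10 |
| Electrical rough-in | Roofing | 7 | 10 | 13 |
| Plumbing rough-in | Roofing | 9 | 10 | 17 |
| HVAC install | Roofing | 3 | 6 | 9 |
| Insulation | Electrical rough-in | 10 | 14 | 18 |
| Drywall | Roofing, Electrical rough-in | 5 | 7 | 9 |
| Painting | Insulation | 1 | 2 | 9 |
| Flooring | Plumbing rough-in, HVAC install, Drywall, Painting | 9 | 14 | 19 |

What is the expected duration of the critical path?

50 days

te_Roofing = (8 + 4·9 + 10)/6 = 54/6 = 9
te_Electrical rough-in = (7 + 4·10 + 13)/6 = 60/6 = 10
te_Plumbing rough-in = (9 + 4·10 + 17)/6 = 66/6 = 11
te_HVAC install = (3 + 4·6 + 9)/6 = 36/6 = 6
te_Insulation = (10 + 4·14 + 18)/6 = 84/6 = 14
te_Drywall = (5 + 4·7 + 9)/6 = 42/6 = 7
te_Painting = (1 + 4·2 + 9)/6 = 18/6 = 3
te_Flooring = (9 + 4·14 + 19)/6 = 84/6 = 14

Forward pass:
ES_Roofing = 0; EF_Roofing = 9
ES_Electrical rough-in = 9; EF_Electrical rough-in = 9+10 = 19
ES_Plumbing rough-in = 9; EF_Plumbing rough-in = 9+11 = 20
ES_HVAC install = 9; EF_HVAC install = 9+6 = 15
ES_Insulation = 19; EF_Insulation = 19+14 = 33
ES_Drywall = max(EF_Roofing=9, EF_Electrical rough-in=19) = 19; EF_Drywall = 19+7 = 26
ES_Painting = 33; EF_Painting = 33+3 = 36
ES_Flooring = max(EF_Plumbing rough-in=20, EF_HVAC install=15, EF_Drywall=26, EF_Painting=36) = 36; EF_Flooring = 36+14 = 50
Expected project duration μ = 50 days. Critical path: Roofing → Electrical rough-in → Insulation → Painting → Flooring.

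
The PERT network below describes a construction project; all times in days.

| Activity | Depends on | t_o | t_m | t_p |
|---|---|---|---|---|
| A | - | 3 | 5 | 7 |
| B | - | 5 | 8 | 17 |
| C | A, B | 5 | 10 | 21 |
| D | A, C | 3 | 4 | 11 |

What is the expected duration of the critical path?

25 days

te_A = (3 + 4·5 + 7)/6 = 30/6 = 5
te_B = (5 + 4·8 + 17)/6 = 54/6 = 9
te_C = (5 + 4·10 + 21)/6 = 66/6 = 11
te_D = (3 + 4·4 + 11)/6 = 30/6 = 5

Forward pass:
ES_A = 0; EF_A = 5
ES_B = 0; EF_B = 9
ES_C = max(EF_A=5, EF_B=9) = 9; EF_C = 9+11 = 20
ES_D = max(EF_A=5, EF_C=20) = 20; EF_D = 20+5 = 25
Expected project duration μ = 25 days. Critical path: B → C → D.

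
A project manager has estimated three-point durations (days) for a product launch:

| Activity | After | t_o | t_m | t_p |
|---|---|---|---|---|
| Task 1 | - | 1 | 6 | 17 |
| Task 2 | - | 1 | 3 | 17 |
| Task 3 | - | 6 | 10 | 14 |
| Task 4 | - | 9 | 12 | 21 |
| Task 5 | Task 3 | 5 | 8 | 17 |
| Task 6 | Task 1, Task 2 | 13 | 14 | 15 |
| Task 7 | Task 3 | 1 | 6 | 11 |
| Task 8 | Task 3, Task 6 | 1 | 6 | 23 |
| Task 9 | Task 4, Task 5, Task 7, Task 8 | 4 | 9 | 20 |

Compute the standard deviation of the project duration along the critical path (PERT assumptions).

5.27 days

te_Task 1 = (1 + 4·6 + 17)/6 = 42/6 = 7; σ²_Task 1 = ((17−1)/6)² = 7.111
te_Task 2 = (1 + 4·3 + 17)/6 = 30/6 = 5; σ²_Task 2 = ((17−1)/6)² = 7.111
te_Task 3 = (6 + 4·10 + 14)/6 = 60/6 = 10; σ²_Task 3 = ((14−6)/6)² = 1.778
te_Task 4 = (9 + 4·12 + 21)/6 = 78/6 = 13; σ²_Task 4 = ((21−9)/6)² = 4.000
te_Task 5 = (5 + 4·8 + 17)/6 = 54/6 = 9; σ²_Task 5 = ((17−5)/6)² = 4.000
te_Task 6 = (13 + 4·14 + 15)/6 = 84/6 = 14; σ²_Task 6 = ((15−13)/6)² = 0.111
te_Task 7 = (1 + 4·6 + 11)/6 = 36/6 = 6; σ²_Task 7 = ((11−1)/6)² = 2.778
te_Task 8 = (1 + 4·6 + 23)/6 = 48/6 = 8; σ²_Task 8 = ((23−1)/6)² = 13.444
te_Task 9 = (4 + 4·9 + 20)/6 = 60/6 = 10; σ²_Task 9 = ((20−4)/6)² = 7.111

Forward pass:
ES_Task 1 = 0; EF_Task 1 = 7
ES_Task 2 = 0; EF_Task 2 = 5
ES_Task 3 = 0; EF_Task 3 = 10
ES_Task 4 = 0; EF_Task 4 = 13
ES_Task 5 = 10; EF_Task 5 = 10+9 = 19
ES_Task 6 = max(EF_Task 1=7, EF_Task 2=5) = 7; EF_Task 6 = 7+14 = 21
ES_Task 7 = 10; EF_Task 7 = 10+6 = 16
ES_Task 8 = max(EF_Task 3=10, EF_Task 6=21) = 21; EF_Task 8 = 21+8 = 29
ES_Task 9 = max(EF_Task 4=13, EF_Task 5=19, EF_Task 7=16, EF_Task 8=29) = 29; EF_Task 9 = 29+10 = 39
Expected project duration μ = 39 days. Critical path: Task 1 → Task 6 → Task 8 → Task 9.

Variance along critical path = 7.111 + 0.111 + 13.444 + 7.111 = 27.778
σ = √27.778 = 5.270 days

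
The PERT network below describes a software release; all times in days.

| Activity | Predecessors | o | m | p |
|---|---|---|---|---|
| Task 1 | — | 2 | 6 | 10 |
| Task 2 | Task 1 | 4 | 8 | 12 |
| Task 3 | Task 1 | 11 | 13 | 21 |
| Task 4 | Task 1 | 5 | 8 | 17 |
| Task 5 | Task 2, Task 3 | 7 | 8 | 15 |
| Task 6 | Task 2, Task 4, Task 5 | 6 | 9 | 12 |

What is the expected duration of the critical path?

38 days

te_Task 1 = (2 + 4·6 + 10)/6 = 36/6 = 6
te_Task 2 = (4 + 4·8 + 12)/6 = 48/6 = 8
te_Task 3 = (11 + 4·13 + 21)/6 = 84/6 = 14
te_Task 4 = (5 + 4·8 + 17)/6 = 54/6 = 9
te_Task 5 = (7 + 4·8 + 15)/6 = 54/6 = 9
te_Task 6 = (6 + 4·9 + 12)/6 = 54/6 = 9

Forward pass:
ES_Task 1 = 0; EF_Task 1 = 6
ES_Task 2 = 6; EF_Task 2 = 6+8 = 14
ES_Task 3 = 6; EF_Task 3 = 6+14 = 20
ES_Task 4 = 6; EF_Task 4 = 6+9 = 15
ES_Task 5 = max(EF_Task 2=14, EF_Task 3=20) = 20; EF_Task 5 = 20+9 = 29
ES_Task 6 = max(EF_Task 2=14, EF_Task 4=15, EF_Task 5=29) = 29; EF_Task 6 = 29+9 = 38
Expected project duration μ = 38 days. Critical path: Task 1 → Task 3 → Task 5 → Task 6.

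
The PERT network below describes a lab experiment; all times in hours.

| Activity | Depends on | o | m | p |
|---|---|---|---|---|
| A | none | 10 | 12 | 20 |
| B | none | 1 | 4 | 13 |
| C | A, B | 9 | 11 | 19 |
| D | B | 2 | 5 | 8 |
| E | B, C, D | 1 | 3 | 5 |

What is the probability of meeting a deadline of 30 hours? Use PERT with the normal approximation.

te_A = (10 + 4·12 + 20)/6 = 78/6 = 13; σ²_A = ((20−10)/6)² = 2.778
te_B = (1 + 4·4 + 13)/6 = 30/6 = 5; σ²_B = ((13−1)/6)² = 4.000
te_C = (9 + 4·11 + 19)/6 = 72/6 = 12; σ²_C = ((19−9)/6)² = 2.778
te_D = (2 + 4·5 + 8)/6 = 30/6 = 5; σ²_D = ((8−2)/6)² = 1.000
te_E = (1 + 4·3 + 5)/6 = 18/6 = 3; σ²_E = ((5−1)/6)² = 0.444

Forward pass:
ES_A = 0; EF_A = 13
ES_B = 0; EF_B = 5
ES_C = max(EF_A=13, EF_B=5) = 13; EF_C = 13+12 = 25
ES_D = 5; EF_D = 5+5 = 10
ES_E = max(EF_B=5, EF_C=25, EF_D=10) = 25; EF_E = 25+3 = 28
Expected project duration μ = 28 hours. Critical path: A → C → E.

Variance along critical path = 2.778 + 2.778 + 0.444 = 6.000; σ = √6.000 = 2.449 hours.
Z = (30 − 28) / 2.449 = 0.816
P(T ≤ 30) = Φ(0.816) ≈ 0.793

0.793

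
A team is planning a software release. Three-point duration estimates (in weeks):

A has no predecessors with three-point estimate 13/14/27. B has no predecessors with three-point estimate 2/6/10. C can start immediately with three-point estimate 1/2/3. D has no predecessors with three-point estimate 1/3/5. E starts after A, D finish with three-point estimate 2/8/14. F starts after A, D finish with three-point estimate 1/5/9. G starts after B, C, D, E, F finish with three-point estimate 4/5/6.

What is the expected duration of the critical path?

te_A = (13 + 4·14 + 27)/6 = 96/6 = 16
te_B = (2 + 4·6 + 10)/6 = 36/6 = 6
te_C = (1 + 4·2 + 3)/6 = 12/6 = 2
te_D = (1 + 4·3 + 5)/6 = 18/6 = 3
te_E = (2 + 4·8 + 14)/6 = 48/6 = 8
te_F = (1 + 4·5 + 9)/6 = 30/6 = 5
te_G = (4 + 4·5 + 6)/6 = 30/6 = 5

Forward pass:
ES_A = 0; EF_A = 16
ES_B = 0; EF_B = 6
ES_C = 0; EF_C = 2
ES_D = 0; EF_D = 3
ES_E = max(EF_A=16, EF_D=3) = 16; EF_E = 16+8 = 24
ES_F = max(EF_A=16, EF_D=3) = 16; EF_F = 16+5 = 21
ES_G = max(EF_B=6, EF_C=2, EF_D=3, EF_E=24, EF_F=21) = 24; EF_G = 24+5 = 29
Expected project duration μ = 29 weeks. Critical path: A → E → G.

29 weeks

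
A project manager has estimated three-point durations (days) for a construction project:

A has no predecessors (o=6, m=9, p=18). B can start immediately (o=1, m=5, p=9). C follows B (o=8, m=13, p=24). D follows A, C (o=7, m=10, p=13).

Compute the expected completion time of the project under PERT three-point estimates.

te_A = (6 + 4·9 + 18)/6 = 60/6 = 10
te_B = (1 + 4·5 + 9)/6 = 30/6 = 5
te_C = (8 + 4·13 + 24)/6 = 84/6 = 14
te_D = (7 + 4·10 + 13)/6 = 60/6 = 10

Forward pass:
ES_A = 0; EF_A = 10
ES_B = 0; EF_B = 5
ES_C = 5; EF_C = 5+14 = 19
ES_D = max(EF_A=10, EF_C=19) = 19; EF_D = 19+10 = 29
Expected project duration μ = 29 days. Critical path: B → C → D.

29 days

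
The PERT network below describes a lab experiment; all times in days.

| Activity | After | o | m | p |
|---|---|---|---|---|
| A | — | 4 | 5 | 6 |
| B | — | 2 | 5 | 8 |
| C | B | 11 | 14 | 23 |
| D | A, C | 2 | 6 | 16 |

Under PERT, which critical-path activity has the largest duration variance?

D

te_A = (4 + 4·5 + 6)/6 = 30/6 = 5; σ²_A = ((6−4)/6)² = 0.111
te_B = (2 + 4·5 + 8)/6 = 30/6 = 5; σ²_B = ((8−2)/6)² = 1.000
te_C = (11 + 4·14 + 23)/6 = 90/6 = 15; σ²_C = ((23−11)/6)² = 4.000
te_D = (2 + 4·6 + 16)/6 = 42/6 = 7; σ²_D = ((16−2)/6)² = 5.444

Forward pass:
ES_A = 0; EF_A = 5
ES_B = 0; EF_B = 5
ES_C = 5; EF_C = 5+15 = 20
ES_D = max(EF_A=5, EF_C=20) = 20; EF_D = 20+7 = 27
Expected project duration μ = 27 days. Critical path: B → C → D.

Variances on critical path: σ²_B=1.000, σ²_C=4.000, σ²_D=5.444.
Largest is σ²_D = 5.444.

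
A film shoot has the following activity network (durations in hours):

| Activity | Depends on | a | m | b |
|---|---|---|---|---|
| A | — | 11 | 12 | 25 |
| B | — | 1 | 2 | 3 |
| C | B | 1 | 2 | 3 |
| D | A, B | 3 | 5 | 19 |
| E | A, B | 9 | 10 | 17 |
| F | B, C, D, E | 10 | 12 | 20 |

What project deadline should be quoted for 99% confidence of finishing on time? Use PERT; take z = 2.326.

te_A = (11 + 4·12 + 25)/6 = 84/6 = 14; σ²_A = ((25−11)/6)² = 5.444
te_B = (1 + 4·2 + 3)/6 = 12/6 = 2; σ²_B = ((3−1)/6)² = 0.111
te_C = (1 + 4·2 + 3)/6 = 12/6 = 2; σ²_C = ((3−1)/6)² = 0.111
te_D = (3 + 4·5 + 19)/6 = 42/6 = 7; σ²_D = ((19−3)/6)² = 7.111
te_E = (9 + 4·10 + 17)/6 = 66/6 = 11; σ²_E = ((17−9)/6)² = 1.778
te_F = (10 + 4·12 + 20)/6 = 78/6 = 13; σ²_F = ((20−10)/6)² = 2.778

Forward pass:
ES_A = 0; EF_A = 14
ES_B = 0; EF_B = 2
ES_C = 2; EF_C = 2+2 = 4
ES_D = max(EF_A=14, EF_B=2) = 14; EF_D = 14+7 = 21
ES_E = max(EF_A=14, EF_B=2) = 14; EF_E = 14+11 = 25
ES_F = max(EF_B=2, EF_C=4, EF_D=21, EF_E=25) = 25; EF_F = 25+13 = 38
Expected project duration μ = 38 hours. Critical path: A → E → F.

Variance along critical path = 5.444 + 1.778 + 2.778 = 10.000; σ = 3.162 hours.
D = μ + z·σ = 38 + 2.326·3.162 = 45.4 hours

45.4 hours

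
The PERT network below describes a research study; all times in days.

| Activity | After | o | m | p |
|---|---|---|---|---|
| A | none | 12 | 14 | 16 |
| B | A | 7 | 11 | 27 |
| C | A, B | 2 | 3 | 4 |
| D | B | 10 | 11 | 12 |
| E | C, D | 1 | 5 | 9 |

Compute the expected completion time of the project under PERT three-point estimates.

43 days

te_A = (12 + 4·14 + 16)/6 = 84/6 = 14
te_B = (7 + 4·11 + 27)/6 = 78/6 = 13
te_C = (2 + 4·3 + 4)/6 = 18/6 = 3
te_D = (10 + 4·11 + 12)/6 = 66/6 = 11
te_E = (1 + 4·5 + 9)/6 = 30/6 = 5

Forward pass:
ES_A = 0; EF_A = 14
ES_B = 14; EF_B = 14+13 = 27
ES_C = max(EF_A=14, EF_B=27) = 27; EF_C = 27+3 = 30
ES_D = 27; EF_D = 27+11 = 38
ES_E = max(EF_C=30, EF_D=38) = 38; EF_E = 38+5 = 43
Expected project duration μ = 43 days. Critical path: A → B → D → E.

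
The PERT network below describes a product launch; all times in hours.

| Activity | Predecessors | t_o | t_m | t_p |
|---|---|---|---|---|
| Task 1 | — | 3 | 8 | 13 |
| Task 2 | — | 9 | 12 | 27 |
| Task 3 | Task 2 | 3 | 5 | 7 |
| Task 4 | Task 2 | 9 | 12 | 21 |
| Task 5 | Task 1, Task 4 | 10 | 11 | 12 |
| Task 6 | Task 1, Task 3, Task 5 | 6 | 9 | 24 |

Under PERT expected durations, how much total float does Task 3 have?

te_Task 1 = (3 + 4·8 + 13)/6 = 48/6 = 8
te_Task 2 = (9 + 4·12 + 27)/6 = 84/6 = 14
te_Task 3 = (3 + 4·5 + 7)/6 = 30/6 = 5
te_Task 4 = (9 + 4·12 + 21)/6 = 78/6 = 13
te_Task 5 = (10 + 4·11 + 12)/6 = 66/6 = 11
te_Task 6 = (6 + 4·9 + 24)/6 = 66/6 = 11

Forward pass:
ES_Task 1 = 0; EF_Task 1 = 8
ES_Task 2 = 0; EF_Task 2 = 14
ES_Task 3 = 14; EF_Task 3 = 14+5 = 19
ES_Task 4 = 14; EF_Task 4 = 14+13 = 27
ES_Task 5 = max(EF_Task 1=8, EF_Task 4=27) = 27; EF_Task 5 = 27+11 = 38
ES_Task 6 = max(EF_Task 1=8, EF_Task 3=19, EF_Task 5=38) = 38; EF_Task 6 = 38+11 = 49
Expected project duration μ = 49 hours. Critical path: Task 2 → Task 4 → Task 5 → Task 6.

Backward pass:
LF_Task 6 = 49; LS_Task 6 = 49−11 = 38
LF_Task 5 = LS_Task 6 = 38; LS_Task 5 = 38−11 = 27
LF_Task 4 = LS_Task 5 = 27; LS_Task 4 = 27−13 = 14
LF_Task 3 = LS_Task 6 = 38; LS_Task 3 = 38−5 = 33
LF_Task 2 = min(LS_Task 3=33, LS_Task 4=14) = 14; LS_Task 2 = 14−14 = 0
LF_Task 1 = min(LS_Task 5=27, LS_Task 6=38) = 27; LS_Task 1 = 27−8 = 19
Slack_Task 3 = LS_Task 3 − ES_Task 3 = 33 − 14 = 19

19 hours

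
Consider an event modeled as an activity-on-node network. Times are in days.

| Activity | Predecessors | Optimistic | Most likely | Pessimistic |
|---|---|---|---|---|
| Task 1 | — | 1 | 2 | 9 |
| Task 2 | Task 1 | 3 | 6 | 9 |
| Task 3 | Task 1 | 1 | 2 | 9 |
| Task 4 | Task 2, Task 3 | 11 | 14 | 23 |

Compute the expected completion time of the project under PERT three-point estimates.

24 days

te_Task 1 = (1 + 4·2 + 9)/6 = 18/6 = 3
te_Task 2 = (3 + 4·6 + 9)/6 = 36/6 = 6
te_Task 3 = (1 + 4·2 + 9)/6 = 18/6 = 3
te_Task 4 = (11 + 4·14 + 23)/6 = 90/6 = 15

Forward pass:
ES_Task 1 = 0; EF_Task 1 = 3
ES_Task 2 = 3; EF_Task 2 = 3+6 = 9
ES_Task 3 = 3; EF_Task 3 = 3+3 = 6
ES_Task 4 = max(EF_Task 2=9, EF_Task 3=6) = 9; EF_Task 4 = 9+15 = 24
Expected project duration μ = 24 days. Critical path: Task 1 → Task 2 → Task 4.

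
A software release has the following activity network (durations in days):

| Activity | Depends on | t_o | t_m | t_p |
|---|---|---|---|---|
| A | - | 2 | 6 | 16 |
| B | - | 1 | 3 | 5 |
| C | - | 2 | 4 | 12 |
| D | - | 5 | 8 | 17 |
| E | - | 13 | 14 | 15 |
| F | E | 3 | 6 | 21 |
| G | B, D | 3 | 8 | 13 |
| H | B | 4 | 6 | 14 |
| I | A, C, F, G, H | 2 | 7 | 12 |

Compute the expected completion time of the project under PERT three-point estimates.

te_A = (2 + 4·6 + 16)/6 = 42/6 = 7
te_B = (1 + 4·3 + 5)/6 = 18/6 = 3
te_C = (2 + 4·4 + 12)/6 = 30/6 = 5
te_D = (5 + 4·8 + 17)/6 = 54/6 = 9
te_E = (13 + 4·14 + 15)/6 = 84/6 = 14
te_F = (3 + 4·6 + 21)/6 = 48/6 = 8
te_G = (3 + 4·8 + 13)/6 = 48/6 = 8
te_H = (4 + 4·6 + 14)/6 = 42/6 = 7
te_I = (2 + 4·7 + 12)/6 = 42/6 = 7

Forward pass:
ES_A = 0; EF_A = 7
ES_B = 0; EF_B = 3
ES_C = 0; EF_C = 5
ES_D = 0; EF_D = 9
ES_E = 0; EF_E = 14
ES_F = 14; EF_F = 14+8 = 22
ES_G = max(EF_B=3, EF_D=9) = 9; EF_G = 9+8 = 17
ES_H = 3; EF_H = 3+7 = 10
ES_I = max(EF_A=7, EF_C=5, EF_F=22, EF_G=17, EF_H=10) = 22; EF_I = 22+7 = 29
Expected project duration μ = 29 days. Critical path: E → F → I.

29 days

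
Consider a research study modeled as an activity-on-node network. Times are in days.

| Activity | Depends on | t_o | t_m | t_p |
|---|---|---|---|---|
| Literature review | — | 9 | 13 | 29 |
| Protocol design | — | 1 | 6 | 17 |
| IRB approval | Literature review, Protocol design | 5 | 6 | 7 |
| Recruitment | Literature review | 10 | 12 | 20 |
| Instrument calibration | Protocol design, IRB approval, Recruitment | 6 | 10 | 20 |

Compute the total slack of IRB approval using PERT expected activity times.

te_Literature review = (9 + 4·13 + 29)/6 = 90/6 = 15
te_Protocol design = (1 + 4·6 + 17)/6 = 42/6 = 7
te_IRB approval = (5 + 4·6 + 7)/6 = 36/6 = 6
te_Recruitment = (10 + 4·12 + 20)/6 = 78/6 = 13
te_Instrument calibration = (6 + 4·10 + 20)/6 = 66/6 = 11

Forward pass:
ES_Literature review = 0; EF_Literature review = 15
ES_Protocol design = 0; EF_Protocol design = 7
ES_IRB approval = max(EF_Literature review=15, EF_Protocol design=7) = 15; EF_IRB approval = 15+6 = 21
ES_Recruitment = 15; EF_Recruitment = 15+13 = 28
ES_Instrument calibration = max(EF_Protocol design=7, EF_IRB approval=21, EF_Recruitment=28) = 28; EF_Instrument calibration = 28+11 = 39
Expected project duration μ = 39 days. Critical path: Literature review → Recruitment → Instrument calibration.

Backward pass:
LF_Instrument calibration = 39; LS_Instrument calibration = 39−11 = 28
LF_Recruitment = LS_Instrument calibration = 28; LS_Recruitment = 28−13 = 15
LF_IRB approval = LS_Instrument calibration = 28; LS_IRB approval = 28−6 = 22
LF_Protocol design = min(LS_IRB approval=22, LS_Instrument calibration=28) = 22; LS_Protocol design = 22−7 = 15
LF_Literature review = min(LS_IRB approval=22, LS_Recruitment=15) = 15; LS_Literature review = 15−15 = 0
Slack_IRB approval = LS_IRB approval − ES_IRB approval = 22 − 15 = 7

7 days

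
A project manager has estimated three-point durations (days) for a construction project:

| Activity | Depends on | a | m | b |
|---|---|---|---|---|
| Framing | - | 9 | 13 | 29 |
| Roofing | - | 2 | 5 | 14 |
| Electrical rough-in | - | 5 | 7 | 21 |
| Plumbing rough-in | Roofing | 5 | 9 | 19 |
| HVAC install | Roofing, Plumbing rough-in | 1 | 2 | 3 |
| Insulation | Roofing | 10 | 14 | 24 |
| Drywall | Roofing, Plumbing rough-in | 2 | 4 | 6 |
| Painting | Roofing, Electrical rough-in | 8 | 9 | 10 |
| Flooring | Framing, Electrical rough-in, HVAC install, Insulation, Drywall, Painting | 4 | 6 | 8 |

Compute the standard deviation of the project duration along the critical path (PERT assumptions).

te_Framing = (9 + 4·13 + 29)/6 = 90/6 = 15; σ²_Framing = ((29−9)/6)² = 11.111
te_Roofing = (2 + 4·5 + 14)/6 = 36/6 = 6; σ²_Roofing = ((14−2)/6)² = 4.000
te_Electrical rough-in = (5 + 4·7 + 21)/6 = 54/6 = 9; σ²_Electrical rough-in = ((21−5)/6)² = 7.111
te_Plumbing rough-in = (5 + 4·9 + 19)/6 = 60/6 = 10; σ²_Plumbing rough-in = ((19−5)/6)² = 5.444
te_HVAC install = (1 + 4·2 + 3)/6 = 12/6 = 2; σ²_HVAC install = ((3−1)/6)² = 0.111
te_Insulation = (10 + 4·14 + 24)/6 = 90/6 = 15; σ²_Insulation = ((24−10)/6)² = 5.444
te_Drywall = (2 + 4·4 + 6)/6 = 24/6 = 4; σ²_Drywall = ((6−2)/6)² = 0.444
te_Painting = (8 + 4·9 + 10)/6 = 54/6 = 9; σ²_Painting = ((10−8)/6)² = 0.111
te_Flooring = (4 + 4·6 + 8)/6 = 36/6 = 6; σ²_Flooring = ((8−4)/6)² = 0.444

Forward pass:
ES_Framing = 0; EF_Framing = 15
ES_Roofing = 0; EF_Roofing = 6
ES_Electrical rough-in = 0; EF_Electrical rough-in = 9
ES_Plumbing rough-in = 6; EF_Plumbing rough-in = 6+10 = 16
ES_HVAC install = max(EF_Roofing=6, EF_Plumbing rough-in=16) = 16; EF_HVAC install = 16+2 = 18
ES_Insulation = 6; EF_Insulation = 6+15 = 21
ES_Drywall = max(EF_Roofing=6, EF_Plumbing rough-in=16) = 16; EF_Drywall = 16+4 = 20
ES_Painting = max(EF_Roofing=6, EF_Electrical rough-in=9) = 9; EF_Painting = 9+9 = 18
ES_Flooring = max(EF_Framing=15, EF_Electrical rough-in=9, EF_HVAC install=18, EF_Insulation=21, EF_Drywall=20, EF_Painting=18) = 21; EF_Flooring = 21+6 = 27
Expected project duration μ = 27 days. Critical path: Roofing → Insulation → Flooring.

Variance along critical path = 4.000 + 5.444 + 0.444 = 9.889
σ = √9.889 = 3.145 days

3.14 days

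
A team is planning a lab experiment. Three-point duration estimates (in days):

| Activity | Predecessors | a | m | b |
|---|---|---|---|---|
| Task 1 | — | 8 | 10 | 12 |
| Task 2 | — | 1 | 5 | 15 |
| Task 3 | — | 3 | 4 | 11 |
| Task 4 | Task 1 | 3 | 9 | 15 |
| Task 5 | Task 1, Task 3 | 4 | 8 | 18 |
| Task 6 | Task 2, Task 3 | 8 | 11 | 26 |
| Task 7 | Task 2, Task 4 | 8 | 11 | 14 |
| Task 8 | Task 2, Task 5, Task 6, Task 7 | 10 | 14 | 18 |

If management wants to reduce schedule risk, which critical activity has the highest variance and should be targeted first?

Task 4

te_Task 1 = (8 + 4·10 + 12)/6 = 60/6 = 10; σ²_Task 1 = ((12−8)/6)² = 0.444
te_Task 2 = (1 + 4·5 + 15)/6 = 36/6 = 6; σ²_Task 2 = ((15−1)/6)² = 5.444
te_Task 3 = (3 + 4·4 + 11)/6 = 30/6 = 5; σ²_Task 3 = ((11−3)/6)² = 1.778
te_Task 4 = (3 + 4·9 + 15)/6 = 54/6 = 9; σ²_Task 4 = ((15−3)/6)² = 4.000
te_Task 5 = (4 + 4·8 + 18)/6 = 54/6 = 9; σ²_Task 5 = ((18−4)/6)² = 5.444
te_Task 6 = (8 + 4·11 + 26)/6 = 78/6 = 13; σ²_Task 6 = ((26−8)/6)² = 9.000
te_Task 7 = (8 + 4·11 + 14)/6 = 66/6 = 11; σ²_Task 7 = ((14−8)/6)² = 1.000
te_Task 8 = (10 + 4·14 + 18)/6 = 84/6 = 14; σ²_Task 8 = ((18−10)/6)² = 1.778

Forward pass:
ES_Task 1 = 0; EF_Task 1 = 10
ES_Task 2 = 0; EF_Task 2 = 6
ES_Task 3 = 0; EF_Task 3 = 5
ES_Task 4 = 10; EF_Task 4 = 10+9 = 19
ES_Task 5 = max(EF_Task 1=10, EF_Task 3=5) = 10; EF_Task 5 = 10+9 = 19
ES_Task 6 = max(EF_Task 2=6, EF_Task 3=5) = 6; EF_Task 6 = 6+13 = 19
ES_Task 7 = max(EF_Task 2=6, EF_Task 4=19) = 19; EF_Task 7 = 19+11 = 30
ES_Task 8 = max(EF_Task 2=6, EF_Task 5=19, EF_Task 6=19, EF_Task 7=30) = 30; EF_Task 8 = 30+14 = 44
Expected project duration μ = 44 days. Critical path: Task 1 → Task 4 → Task 7 → Task 8.

Variances on critical path: σ²_Task 1=0.444, σ²_Task 4=4.000, σ²_Task 7=1.000, σ²_Task 8=1.778.
Largest is σ²_Task 4 = 4.000.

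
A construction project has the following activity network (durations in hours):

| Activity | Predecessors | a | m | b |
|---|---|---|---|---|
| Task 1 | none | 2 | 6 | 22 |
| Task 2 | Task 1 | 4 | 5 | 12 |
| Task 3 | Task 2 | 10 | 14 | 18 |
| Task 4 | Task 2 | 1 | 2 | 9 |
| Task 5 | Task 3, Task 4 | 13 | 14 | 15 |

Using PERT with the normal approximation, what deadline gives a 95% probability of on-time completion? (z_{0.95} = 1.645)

te_Task 1 = (2 + 4·6 + 22)/6 = 48/6 = 8; σ²_Task 1 = ((22−2)/6)² = 11.111
te_Task 2 = (4 + 4·5 + 12)/6 = 36/6 = 6; σ²_Task 2 = ((12−4)/6)² = 1.778
te_Task 3 = (10 + 4·14 + 18)/6 = 84/6 = 14; σ²_Task 3 = ((18−10)/6)² = 1.778
te_Task 4 = (1 + 4·2 + 9)/6 = 18/6 = 3; σ²_Task 4 = ((9−1)/6)² = 1.778
te_Task 5 = (13 + 4·14 + 15)/6 = 84/6 = 14; σ²_Task 5 = ((15−13)/6)² = 0.111

Forward pass:
ES_Task 1 = 0; EF_Task 1 = 8
ES_Task 2 = 8; EF_Task 2 = 8+6 = 14
ES_Task 3 = 14; EF_Task 3 = 14+14 = 28
ES_Task 4 = 14; EF_Task 4 = 14+3 = 17
ES_Task 5 = max(EF_Task 3=28, EF_Task 4=17) = 28; EF_Task 5 = 28+14 = 42
Expected project duration μ = 42 hours. Critical path: Task 1 → Task 2 → Task 3 → Task 5.

Variance along critical path = 11.111 + 1.778 + 1.778 + 0.111 = 14.778; σ = 3.844 hours.
D = μ + z·σ = 42 + 1.645·3.844 = 48.3 hours

48.3 hours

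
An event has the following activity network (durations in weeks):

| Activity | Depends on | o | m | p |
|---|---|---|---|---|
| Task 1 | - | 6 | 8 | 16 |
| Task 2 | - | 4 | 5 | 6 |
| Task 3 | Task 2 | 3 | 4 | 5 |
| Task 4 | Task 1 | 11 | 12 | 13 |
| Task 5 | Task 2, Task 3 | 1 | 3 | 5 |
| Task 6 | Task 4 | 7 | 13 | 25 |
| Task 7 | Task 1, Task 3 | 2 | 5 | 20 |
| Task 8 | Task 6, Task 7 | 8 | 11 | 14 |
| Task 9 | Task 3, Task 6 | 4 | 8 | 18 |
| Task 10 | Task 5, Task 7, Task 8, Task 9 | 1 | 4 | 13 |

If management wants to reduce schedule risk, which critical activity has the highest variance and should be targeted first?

Task 6

te_Task 1 = (6 + 4·8 + 16)/6 = 54/6 = 9; σ²_Task 1 = ((16−6)/6)² = 2.778
te_Task 2 = (4 + 4·5 + 6)/6 = 30/6 = 5; σ²_Task 2 = ((6−4)/6)² = 0.111
te_Task 3 = (3 + 4·4 + 5)/6 = 24/6 = 4; σ²_Task 3 = ((5−3)/6)² = 0.111
te_Task 4 = (11 + 4·12 + 13)/6 = 72/6 = 12; σ²_Task 4 = ((13−11)/6)² = 0.111
te_Task 5 = (1 + 4·3 + 5)/6 = 18/6 = 3; σ²_Task 5 = ((5−1)/6)² = 0.444
te_Task 6 = (7 + 4·13 + 25)/6 = 84/6 = 14; σ²_Task 6 = ((25−7)/6)² = 9.000
te_Task 7 = (2 + 4·5 + 20)/6 = 42/6 = 7; σ²_Task 7 = ((20−2)/6)² = 9.000
te_Task 8 = (8 + 4·11 + 14)/6 = 66/6 = 11; σ²_Task 8 = ((14−8)/6)² = 1.000
te_Task 9 = (4 + 4·8 + 18)/6 = 54/6 = 9; σ²_Task 9 = ((18−4)/6)² = 5.444
te_Task 10 = (1 + 4·4 + 13)/6 = 30/6 = 5; σ²_Task 10 = ((13−1)/6)² = 4.000

Forward pass:
ES_Task 1 = 0; EF_Task 1 = 9
ES_Task 2 = 0; EF_Task 2 = 5
ES_Task 3 = 5; EF_Task 3 = 5+4 = 9
ES_Task 4 = 9; EF_Task 4 = 9+12 = 21
ES_Task 5 = max(EF_Task 2=5, EF_Task 3=9) = 9; EF_Task 5 = 9+3 = 12
ES_Task 6 = 21; EF_Task 6 = 21+14 = 35
ES_Task 7 = max(EF_Task 1=9, EF_Task 3=9) = 9; EF_Task 7 = 9+7 = 16
ES_Task 8 = max(EF_Task 6=35, EF_Task 7=16) = 35; EF_Task 8 = 35+11 = 46
ES_Task 9 = max(EF_Task 3=9, EF_Task 6=35) = 35; EF_Task 9 = 35+9 = 44
ES_Task 10 = max(EF_Task 5=12, EF_Task 7=16, EF_Task 8=46, EF_Task 9=44) = 46; EF_Task 10 = 46+5 = 51
Expected project duration μ = 51 weeks. Critical path: Task 1 → Task 4 → Task 6 → Task 8 → Task 10.

Variances on critical path: σ²_Task 1=2.778, σ²_Task 4=0.111, σ²_Task 6=9.000, σ²_Task 8=1.000, σ²_Task 10=4.000.
Largest is σ²_Task 6 = 9.000.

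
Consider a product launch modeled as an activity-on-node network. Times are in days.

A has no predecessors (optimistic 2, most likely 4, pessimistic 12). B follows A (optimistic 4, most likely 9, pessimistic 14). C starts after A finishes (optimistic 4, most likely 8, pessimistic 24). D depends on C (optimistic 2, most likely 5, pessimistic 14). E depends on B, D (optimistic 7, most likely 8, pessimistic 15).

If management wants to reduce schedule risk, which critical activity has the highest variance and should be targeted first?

C

te_A = (2 + 4·4 + 12)/6 = 30/6 = 5; σ²_A = ((12−2)/6)² = 2.778
te_B = (4 + 4·9 + 14)/6 = 54/6 = 9; σ²_B = ((14−4)/6)² = 2.778
te_C = (4 + 4·8 + 24)/6 = 60/6 = 10; σ²_C = ((24−4)/6)² = 11.111
te_D = (2 + 4·5 + 14)/6 = 36/6 = 6; σ²_D = ((14−2)/6)² = 4.000
te_E = (7 + 4·8 + 15)/6 = 54/6 = 9; σ²_E = ((15−7)/6)² = 1.778

Forward pass:
ES_A = 0; EF_A = 5
ES_B = 5; EF_B = 5+9 = 14
ES_C = 5; EF_C = 5+10 = 15
ES_D = 15; EF_D = 15+6 = 21
ES_E = max(EF_B=14, EF_D=21) = 21; EF_E = 21+9 = 30
Expected project duration μ = 30 days. Critical path: A → C → D → E.

Variances on critical path: σ²_A=2.778, σ²_C=11.111, σ²_D=4.000, σ²_E=1.778.
Largest is σ²_C = 11.111.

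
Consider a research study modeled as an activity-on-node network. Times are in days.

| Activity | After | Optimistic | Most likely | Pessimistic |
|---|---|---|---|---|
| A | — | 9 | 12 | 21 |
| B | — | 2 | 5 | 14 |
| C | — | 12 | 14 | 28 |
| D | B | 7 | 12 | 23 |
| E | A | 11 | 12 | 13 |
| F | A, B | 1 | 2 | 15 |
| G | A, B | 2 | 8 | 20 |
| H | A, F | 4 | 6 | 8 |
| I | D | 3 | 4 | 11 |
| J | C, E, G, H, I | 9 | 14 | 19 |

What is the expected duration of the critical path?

te_A = (9 + 4·12 + 21)/6 = 78/6 = 13
te_B = (2 + 4·5 + 14)/6 = 36/6 = 6
te_C = (12 + 4·14 + 28)/6 = 96/6 = 16
te_D = (7 + 4·12 + 23)/6 = 78/6 = 13
te_E = (11 + 4·12 + 13)/6 = 72/6 = 12
te_F = (1 + 4·2 + 15)/6 = 24/6 = 4
te_G = (2 + 4·8 + 20)/6 = 54/6 = 9
te_H = (4 + 4·6 + 8)/6 = 36/6 = 6
te_I = (3 + 4·4 + 11)/6 = 30/6 = 5
te_J = (9 + 4·14 + 19)/6 = 84/6 = 14

Forward pass:
ES_A = 0; EF_A = 13
ES_B = 0; EF_B = 6
ES_C = 0; EF_C = 16
ES_D = 6; EF_D = 6+13 = 19
ES_E = 13; EF_E = 13+12 = 25
ES_F = max(EF_A=13, EF_B=6) = 13; EF_F = 13+4 = 17
ES_G = max(EF_A=13, EF_B=6) = 13; EF_G = 13+9 = 22
ES_H = max(EF_A=13, EF_F=17) = 17; EF_H = 17+6 = 23
ES_I = 19; EF_I = 19+5 = 24
ES_J = max(EF_C=16, EF_E=25, EF_G=22, EF_H=23, EF_I=24) = 25; EF_J = 25+14 = 39
Expected project duration μ = 39 days. Critical path: A → E → J.

39 days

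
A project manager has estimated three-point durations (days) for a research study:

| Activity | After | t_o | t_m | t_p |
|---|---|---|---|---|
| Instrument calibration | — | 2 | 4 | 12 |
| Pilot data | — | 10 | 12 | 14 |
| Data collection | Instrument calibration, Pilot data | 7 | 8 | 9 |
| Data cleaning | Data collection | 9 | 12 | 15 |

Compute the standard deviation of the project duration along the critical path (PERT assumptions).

te_Instrument calibration = (2 + 4·4 + 12)/6 = 30/6 = 5; σ²_Instrument calibration = ((12−2)/6)² = 2.778
te_Pilot data = (10 + 4·12 + 14)/6 = 72/6 = 12; σ²_Pilot data = ((14−10)/6)² = 0.444
te_Data collection = (7 + 4·8 + 9)/6 = 48/6 = 8; σ²_Data collection = ((9−7)/6)² = 0.111
te_Data cleaning = (9 + 4·12 + 15)/6 = 72/6 = 12; σ²_Data cleaning = ((15−9)/6)² = 1.000

Forward pass:
ES_Instrument calibration = 0; EF_Instrument calibration = 5
ES_Pilot data = 0; EF_Pilot data = 12
ES_Data collection = max(EF_Instrument calibration=5, EF_Pilot data=12) = 12; EF_Data collection = 12+8 = 20
ES_Data cleaning = 20; EF_Data cleaning = 20+12 = 32
Expected project duration μ = 32 days. Critical path: Pilot data → Data collection → Data cleaning.

Variance along critical path = 0.444 + 0.111 + 1.000 = 1.556
σ = √1.556 = 1.247 days

1.25 days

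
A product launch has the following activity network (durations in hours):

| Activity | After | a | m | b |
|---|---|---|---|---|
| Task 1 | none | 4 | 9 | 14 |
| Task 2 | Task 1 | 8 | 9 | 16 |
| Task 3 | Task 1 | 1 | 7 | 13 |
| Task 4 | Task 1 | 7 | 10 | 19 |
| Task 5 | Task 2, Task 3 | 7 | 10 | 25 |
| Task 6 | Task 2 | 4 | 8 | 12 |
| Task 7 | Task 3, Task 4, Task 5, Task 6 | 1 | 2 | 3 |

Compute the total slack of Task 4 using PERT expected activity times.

11 hours

te_Task 1 = (4 + 4·9 + 14)/6 = 54/6 = 9
te_Task 2 = (8 + 4·9 + 16)/6 = 60/6 = 10
te_Task 3 = (1 + 4·7 + 13)/6 = 42/6 = 7
te_Task 4 = (7 + 4·10 + 19)/6 = 66/6 = 11
te_Task 5 = (7 + 4·10 + 25)/6 = 72/6 = 12
te_Task 6 = (4 + 4·8 + 12)/6 = 48/6 = 8
te_Task 7 = (1 + 4·2 + 3)/6 = 12/6 = 2

Forward pass:
ES_Task 1 = 0; EF_Task 1 = 9
ES_Task 2 = 9; EF_Task 2 = 9+10 = 19
ES_Task 3 = 9; EF_Task 3 = 9+7 = 16
ES_Task 4 = 9; EF_Task 4 = 9+11 = 20
ES_Task 5 = max(EF_Task 2=19, EF_Task 3=16) = 19; EF_Task 5 = 19+12 = 31
ES_Task 6 = 19; EF_Task 6 = 19+8 = 27
ES_Task 7 = max(EF_Task 3=16, EF_Task 4=20, EF_Task 5=31, EF_Task 6=27) = 31; EF_Task 7 = 31+2 = 33
Expected project duration μ = 33 hours. Critical path: Task 1 → Task 2 → Task 5 → Task 7.

Backward pass:
LF_Task 7 = 33; LS_Task 7 = 33−2 = 31
LF_Task 6 = LS_Task 7 = 31; LS_Task 6 = 31−8 = 23
LF_Task 5 = LS_Task 7 = 31; LS_Task 5 = 31−12 = 19
LF_Task 4 = LS_Task 7 = 31; LS_Task 4 = 31−11 = 20
LF_Task 3 = min(LS_Task 5=19, LS_Task 7=31) = 19; LS_Task 3 = 19−7 = 12
LF_Task 2 = min(LS_Task 5=19, LS_Task 6=23) = 19; LS_Task 2 = 19−10 = 9
LF_Task 1 = min(LS_Task 2=9, LS_Task 3=12, LS_Task 4=20) = 9; LS_Task 1 = 9−9 = 0
Slack_Task 4 = LS_Task 4 − ES_Task 4 = 20 − 9 = 11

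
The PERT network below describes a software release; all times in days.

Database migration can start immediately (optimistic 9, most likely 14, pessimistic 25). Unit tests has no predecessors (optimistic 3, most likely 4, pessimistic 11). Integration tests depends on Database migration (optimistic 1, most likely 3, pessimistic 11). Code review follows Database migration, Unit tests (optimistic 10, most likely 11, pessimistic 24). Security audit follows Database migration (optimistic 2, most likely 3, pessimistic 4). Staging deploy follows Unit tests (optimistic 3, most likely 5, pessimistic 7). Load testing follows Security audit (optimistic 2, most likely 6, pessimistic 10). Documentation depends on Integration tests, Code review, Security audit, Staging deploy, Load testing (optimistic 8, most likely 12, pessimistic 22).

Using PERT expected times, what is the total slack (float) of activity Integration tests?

9 days

te_Database migration = (9 + 4·14 + 25)/6 = 90/6 = 15
te_Unit tests = (3 + 4·4 + 11)/6 = 30/6 = 5
te_Integration tests = (1 + 4·3 + 11)/6 = 24/6 = 4
te_Code review = (10 + 4·11 + 24)/6 = 78/6 = 13
te_Security audit = (2 + 4·3 + 4)/6 = 18/6 = 3
te_Staging deploy = (3 + 4·5 + 7)/6 = 30/6 = 5
te_Load testing = (2 + 4·6 + 10)/6 = 36/6 = 6
te_Documentation = (8 + 4·12 + 22)/6 = 78/6 = 13

Forward pass:
ES_Database migration = 0; EF_Database migration = 15
ES_Unit tests = 0; EF_Unit tests = 5
ES_Integration tests = 15; EF_Integration tests = 15+4 = 19
ES_Code review = max(EF_Database migration=15, EF_Unit tests=5) = 15; EF_Code review = 15+13 = 28
ES_Security audit = 15; EF_Security audit = 15+3 = 18
ES_Staging deploy = 5; EF_Staging deploy = 5+5 = 10
ES_Load testing = 18; EF_Load testing = 18+6 = 24
ES_Documentation = max(EF_Integration tests=19, EF_Code review=28, EF_Security audit=18, EF_Staging deploy=10, EF_Load testing=24) = 28; EF_Documentation = 28+13 = 41
Expected project duration μ = 41 days. Critical path: Database migration → Code review → Documentation.

Backward pass:
LF_Documentation = 41; LS_Documentation = 41−13 = 28
LF_Load testing = LS_Documentation = 28; LS_Load testing = 28−6 = 22
LF_Staging deploy = LS_Documentation = 28; LS_Staging deploy = 28−5 = 23
LF_Security audit = min(LS_Load testing=22, LS_Documentation=28) = 22; LS_Security audit = 22−3 = 19
LF_Code review = LS_Documentation = 28; LS_Code review = 28−13 = 15
LF_Integration tests = LS_Documentation = 28; LS_Integration tests = 28−4 = 24
LF_Unit tests = min(LS_Code review=15, LS_Staging deploy=23) = 15; LS_Unit tests = 15−5 = 10
LF_Database migration = min(LS_Integration tests=24, LS_Code review=15, LS_Security audit=19) = 15; LS_Database migration = 15−15 = 0
Slack_Integration tests = LS_Integration tests − ES_Integration tests = 24 − 15 = 9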